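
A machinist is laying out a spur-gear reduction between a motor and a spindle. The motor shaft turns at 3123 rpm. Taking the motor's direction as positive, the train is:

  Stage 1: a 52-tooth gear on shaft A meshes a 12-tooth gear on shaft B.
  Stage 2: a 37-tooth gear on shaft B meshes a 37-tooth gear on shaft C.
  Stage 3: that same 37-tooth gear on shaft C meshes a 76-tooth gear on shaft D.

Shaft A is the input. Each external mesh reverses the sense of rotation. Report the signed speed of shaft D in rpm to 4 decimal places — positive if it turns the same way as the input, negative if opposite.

Stage 1 [52T→12T]: ω = 3123.0000×52/12 = 13533.0000 rpm, dir flips to −; running = −13533.0000
Stage 2 [37T→37T]: ω = 13533.0000×37/37 = 13533.0000 rpm, dir flips to +; running = +13533.0000
Stage 3 [37T→76T]: ω = 13533.0000×37/76 = 6588.4342 rpm, dir flips to −; running = −6588.4342

-6588.4342 rpm (opposite to input, |ω| = 6588.4342 rpm)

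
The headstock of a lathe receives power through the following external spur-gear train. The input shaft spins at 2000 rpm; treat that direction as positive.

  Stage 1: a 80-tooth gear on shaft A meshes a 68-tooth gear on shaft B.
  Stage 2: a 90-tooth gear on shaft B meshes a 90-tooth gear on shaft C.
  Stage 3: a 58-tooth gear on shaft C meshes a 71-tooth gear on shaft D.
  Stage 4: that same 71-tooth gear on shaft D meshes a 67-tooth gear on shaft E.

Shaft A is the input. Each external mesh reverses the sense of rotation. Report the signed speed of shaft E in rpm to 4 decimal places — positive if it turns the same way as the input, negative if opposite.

Stage 1 [80T→68T]: ω = 2000.0000×80/68 = 2352.9412 rpm, dir flips to −; running = −2352.9412
Stage 2 [90T→90T]: ω = 2352.9412×90/90 = 2352.9412 rpm, dir flips to +; running = +2352.9412
Stage 3 [58T→71T]: ω = 2352.9412×58/71 = 1922.1210 rpm, dir flips to −; running = −1922.1210
Stage 4 [71T→67T]: ω = 1922.1210×71/67 = 2036.8745 rpm, dir flips to +; running = +2036.8745

+2036.8745 rpm (same as input, |ω| = 2036.8745 rpm)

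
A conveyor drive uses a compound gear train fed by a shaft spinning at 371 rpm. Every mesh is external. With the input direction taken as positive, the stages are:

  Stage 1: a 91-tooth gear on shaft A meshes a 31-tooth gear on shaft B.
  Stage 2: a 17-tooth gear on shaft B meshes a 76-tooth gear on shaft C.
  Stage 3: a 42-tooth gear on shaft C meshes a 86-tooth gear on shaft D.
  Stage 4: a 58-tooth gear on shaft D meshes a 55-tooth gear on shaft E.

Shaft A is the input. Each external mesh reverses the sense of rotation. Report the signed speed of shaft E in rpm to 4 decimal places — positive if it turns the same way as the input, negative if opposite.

Stage 1 [91T→31T]: ω = 371.0000×91/31 = 1089.0645 rpm, dir flips to −; running = −1089.0645
Stage 2 [17T→76T]: ω = 1089.0645×17/76 = 243.6065 rpm, dir flips to +; running = +243.6065
Stage 3 [42T→86T]: ω = 243.6065×42/86 = 118.9706 rpm, dir flips to −; running = −118.9706
Stage 4 [58T→55T]: ω = 118.9706×58/55 = 125.4599 rpm, dir flips to +; running = +125.4599

+125.4599 rpm (same as input, |ω| = 125.4599 rpm)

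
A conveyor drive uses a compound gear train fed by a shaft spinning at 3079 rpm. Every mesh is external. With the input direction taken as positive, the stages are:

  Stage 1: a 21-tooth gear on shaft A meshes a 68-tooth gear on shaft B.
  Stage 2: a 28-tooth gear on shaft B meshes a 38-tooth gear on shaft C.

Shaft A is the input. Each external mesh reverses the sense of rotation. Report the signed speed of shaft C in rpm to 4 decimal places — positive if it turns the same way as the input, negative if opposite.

Stage 1 [21T→68T]: ω = 3079.0000×21/68 = 950.8676 rpm, dir flips to −; running = −950.8676
Stage 2 [28T→38T]: ω = 950.8676×28/38 = 700.6393 rpm, dir flips to +; running = +700.6393

+700.6393 rpm (same as input, |ω| = 700.6393 rpm)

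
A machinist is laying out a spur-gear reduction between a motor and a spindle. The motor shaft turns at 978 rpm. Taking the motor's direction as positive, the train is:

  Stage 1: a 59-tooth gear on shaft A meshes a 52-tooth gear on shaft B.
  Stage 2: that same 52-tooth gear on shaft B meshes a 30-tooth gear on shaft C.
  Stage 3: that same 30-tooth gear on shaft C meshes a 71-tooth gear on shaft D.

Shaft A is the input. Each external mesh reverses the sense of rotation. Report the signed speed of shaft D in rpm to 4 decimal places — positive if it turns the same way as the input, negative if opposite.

-812.7042 rpm (opposite to input, |ω| = 812.7042 rpm)

Stage 1 [59T→52T]: ω = 978.0000×59/52 = 1109.6538 rpm, dir flips to −; running = −1109.6538
Stage 2 [52T→30T]: ω = 1109.6538×52/30 = 1923.4000 rpm, dir flips to +; running = +1923.4000
Stage 3 [30T→71T]: ω = 1923.4000×30/71 = 812.7042 rpm, dir flips to −; running = −812.7042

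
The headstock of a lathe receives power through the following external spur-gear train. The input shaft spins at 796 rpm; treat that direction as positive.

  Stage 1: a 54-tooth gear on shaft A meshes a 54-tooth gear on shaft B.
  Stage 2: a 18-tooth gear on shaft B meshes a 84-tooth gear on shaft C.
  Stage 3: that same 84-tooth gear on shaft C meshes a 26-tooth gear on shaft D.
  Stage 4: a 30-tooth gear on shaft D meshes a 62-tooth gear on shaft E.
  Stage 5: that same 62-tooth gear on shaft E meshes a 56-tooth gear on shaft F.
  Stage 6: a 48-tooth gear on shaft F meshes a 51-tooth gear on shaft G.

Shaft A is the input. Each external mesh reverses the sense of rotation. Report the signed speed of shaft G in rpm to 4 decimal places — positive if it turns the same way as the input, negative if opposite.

+277.8539 rpm (same as input, |ω| = 277.8539 rpm)

Stage 1 [54T→54T]: ω = 796.0000×54/54 = 796.0000 rpm, dir flips to −; running = −796.0000
Stage 2 [18T→84T]: ω = 796.0000×18/84 = 170.5714 rpm, dir flips to +; running = +170.5714
Stage 3 [84T→26T]: ω = 170.5714×84/26 = 551.0769 rpm, dir flips to −; running = −551.0769
Stage 4 [30T→62T]: ω = 551.0769×30/62 = 266.6501 rpm, dir flips to +; running = +266.6501
Stage 5 [62T→56T]: ω = 266.6501×62/56 = 295.2198 rpm, dir flips to −; running = −295.2198
Stage 6 [48T→51T]: ω = 295.2198×48/51 = 277.8539 rpm, dir flips to +; running = +277.8539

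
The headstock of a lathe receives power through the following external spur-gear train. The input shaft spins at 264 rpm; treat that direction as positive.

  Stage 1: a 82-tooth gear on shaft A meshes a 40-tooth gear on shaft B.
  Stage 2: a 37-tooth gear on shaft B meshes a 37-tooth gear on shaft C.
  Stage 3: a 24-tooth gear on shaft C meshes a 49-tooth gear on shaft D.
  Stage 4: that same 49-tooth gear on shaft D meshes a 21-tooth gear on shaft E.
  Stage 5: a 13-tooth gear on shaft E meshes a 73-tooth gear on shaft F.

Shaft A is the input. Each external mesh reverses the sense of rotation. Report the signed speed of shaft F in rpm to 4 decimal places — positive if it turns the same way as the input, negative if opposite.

Stage 1 [82T→40T]: ω = 264.0000×82/40 = 541.2000 rpm, dir flips to −; running = −541.2000
Stage 2 [37T→37T]: ω = 541.2000×37/37 = 541.2000 rpm, dir flips to +; running = +541.2000
Stage 3 [24T→49T]: ω = 541.2000×24/49 = 265.0776 rpm, dir flips to −; running = −265.0776
Stage 4 [49T→21T]: ω = 265.0776×49/21 = 618.5143 rpm, dir flips to +; running = +618.5143
Stage 5 [13T→73T]: ω = 618.5143×13/73 = 110.1464 rpm, dir flips to −; running = −110.1464

-110.1464 rpm (opposite to input, |ω| = 110.1464 rpm)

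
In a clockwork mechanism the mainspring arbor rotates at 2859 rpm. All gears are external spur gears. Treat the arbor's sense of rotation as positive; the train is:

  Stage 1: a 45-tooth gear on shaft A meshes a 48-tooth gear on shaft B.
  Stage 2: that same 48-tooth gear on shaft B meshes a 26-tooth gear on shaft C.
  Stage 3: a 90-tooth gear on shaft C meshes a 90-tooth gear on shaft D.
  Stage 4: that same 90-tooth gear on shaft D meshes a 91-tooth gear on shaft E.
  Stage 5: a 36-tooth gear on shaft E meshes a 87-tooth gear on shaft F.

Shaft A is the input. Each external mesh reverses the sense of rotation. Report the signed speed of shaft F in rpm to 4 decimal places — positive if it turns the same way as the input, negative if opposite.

-2025.0590 rpm (opposite to input, |ω| = 2025.0590 rpm)

Stage 1 [45T→48T]: ω = 2859.0000×45/48 = 2680.3125 rpm, dir flips to −; running = −2680.3125
Stage 2 [48T→26T]: ω = 2680.3125×48/26 = 4948.2692 rpm, dir flips to +; running = +4948.2692
Stage 3 [90T→90T]: ω = 4948.2692×90/90 = 4948.2692 rpm, dir flips to −; running = −4948.2692
Stage 4 [90T→91T]: ω = 4948.2692×90/91 = 4893.8926 rpm, dir flips to +; running = +4893.8926
Stage 5 [36T→87T]: ω = 4893.8926×36/87 = 2025.0590 rpm, dir flips to −; running = −2025.0590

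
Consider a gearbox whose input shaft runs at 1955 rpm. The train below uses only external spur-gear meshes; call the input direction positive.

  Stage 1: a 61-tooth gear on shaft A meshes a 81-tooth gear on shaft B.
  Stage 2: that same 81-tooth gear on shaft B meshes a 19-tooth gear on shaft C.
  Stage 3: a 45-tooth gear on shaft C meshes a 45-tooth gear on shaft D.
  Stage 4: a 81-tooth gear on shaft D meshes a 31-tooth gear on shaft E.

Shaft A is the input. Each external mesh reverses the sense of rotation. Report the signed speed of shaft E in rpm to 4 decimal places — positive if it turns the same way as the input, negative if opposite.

+16400.0934 rpm (same as input, |ω| = 16400.0934 rpm)

Stage 1 [61T→81T]: ω = 1955.0000×61/81 = 1472.2840 rpm, dir flips to −; running = −1472.2840
Stage 2 [81T→19T]: ω = 1472.2840×81/19 = 6276.5789 rpm, dir flips to +; running = +6276.5789
Stage 3 [45T→45T]: ω = 6276.5789×45/45 = 6276.5789 rpm, dir flips to −; running = −6276.5789
Stage 4 [81T→31T]: ω = 6276.5789×81/31 = 16400.0934 rpm, dir flips to +; running = +16400.0934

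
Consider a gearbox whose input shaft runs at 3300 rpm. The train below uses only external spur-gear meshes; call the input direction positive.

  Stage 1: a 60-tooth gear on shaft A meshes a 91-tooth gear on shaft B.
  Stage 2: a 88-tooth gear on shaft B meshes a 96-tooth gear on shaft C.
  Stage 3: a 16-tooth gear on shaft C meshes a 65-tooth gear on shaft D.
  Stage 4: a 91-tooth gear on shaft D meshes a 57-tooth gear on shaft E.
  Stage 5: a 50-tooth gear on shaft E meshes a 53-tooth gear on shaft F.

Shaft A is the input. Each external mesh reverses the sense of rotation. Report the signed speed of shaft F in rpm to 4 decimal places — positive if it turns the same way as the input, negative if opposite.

Stage 1 [60T→91T]: ω = 3300.0000×60/91 = 2175.8242 rpm, dir flips to −; running = −2175.8242
Stage 2 [88T→96T]: ω = 2175.8242×88/96 = 1994.5055 rpm, dir flips to +; running = +1994.5055
Stage 3 [16T→65T]: ω = 1994.5055×16/65 = 490.9552 rpm, dir flips to −; running = −490.9552
Stage 4 [91T→57T]: ω = 490.9552×91/57 = 783.8057 rpm, dir flips to +; running = +783.8057
Stage 5 [50T→53T]: ω = 783.8057×50/53 = 739.4393 rpm, dir flips to −; running = −739.4393

-739.4393 rpm (opposite to input, |ω| = 739.4393 rpm)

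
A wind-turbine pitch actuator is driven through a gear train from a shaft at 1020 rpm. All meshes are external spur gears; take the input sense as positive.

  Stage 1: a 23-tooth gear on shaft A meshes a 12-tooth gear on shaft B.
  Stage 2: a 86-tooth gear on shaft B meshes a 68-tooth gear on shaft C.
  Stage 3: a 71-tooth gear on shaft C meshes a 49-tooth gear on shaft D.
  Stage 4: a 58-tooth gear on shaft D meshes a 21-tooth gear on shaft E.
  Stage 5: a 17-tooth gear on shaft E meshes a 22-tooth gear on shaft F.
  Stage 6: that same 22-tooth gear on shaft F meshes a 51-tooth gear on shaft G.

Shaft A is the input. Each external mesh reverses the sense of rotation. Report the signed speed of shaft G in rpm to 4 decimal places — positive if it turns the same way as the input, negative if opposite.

Stage 1 [23T→12T]: ω = 1020.0000×23/12 = 1955.0000 rpm, dir flips to −; running = −1955.0000
Stage 2 [86T→68T]: ω = 1955.0000×86/68 = 2472.5000 rpm, dir flips to +; running = +2472.5000
Stage 3 [71T→49T]: ω = 2472.5000×71/49 = 3582.6020 rpm, dir flips to −; running = −3582.6020
Stage 4 [58T→21T]: ω = 3582.6020×58/21 = 9894.8056 rpm, dir flips to +; running = +9894.8056
Stage 5 [17T→22T]: ω = 9894.8056×17/22 = 7645.9862 rpm, dir flips to −; running = −7645.9862
Stage 6 [22T→51T]: ω = 7645.9862×22/51 = 3298.2685 rpm, dir flips to +; running = +3298.2685

+3298.2685 rpm (same as input, |ω| = 3298.2685 rpm)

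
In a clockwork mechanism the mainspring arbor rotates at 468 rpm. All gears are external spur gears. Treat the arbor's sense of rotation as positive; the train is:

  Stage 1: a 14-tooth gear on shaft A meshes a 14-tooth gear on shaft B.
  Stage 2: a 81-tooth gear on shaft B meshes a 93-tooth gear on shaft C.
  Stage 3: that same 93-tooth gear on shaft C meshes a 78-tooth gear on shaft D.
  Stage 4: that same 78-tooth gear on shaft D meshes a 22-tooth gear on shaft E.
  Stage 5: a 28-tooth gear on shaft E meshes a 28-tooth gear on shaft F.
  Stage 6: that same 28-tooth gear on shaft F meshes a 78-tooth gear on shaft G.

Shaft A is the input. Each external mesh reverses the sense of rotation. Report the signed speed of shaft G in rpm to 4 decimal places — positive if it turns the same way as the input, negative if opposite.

Stage 1 [14T→14T]: ω = 468.0000×14/14 = 468.0000 rpm, dir flips to −; running = −468.0000
Stage 2 [81T→93T]: ω = 468.0000×81/93 = 407.6129 rpm, dir flips to +; running = +407.6129
Stage 3 [93T→78T]: ω = 407.6129×93/78 = 486.0000 rpm, dir flips to −; running = −486.0000
Stage 4 [78T→22T]: ω = 486.0000×78/22 = 1723.0909 rpm, dir flips to +; running = +1723.0909
Stage 5 [28T→28T]: ω = 1723.0909×28/28 = 1723.0909 rpm, dir flips to −; running = −1723.0909
Stage 6 [28T→78T]: ω = 1723.0909×28/78 = 618.5455 rpm, dir flips to +; running = +618.5455

+618.5455 rpm (same as input, |ω| = 618.5455 rpm)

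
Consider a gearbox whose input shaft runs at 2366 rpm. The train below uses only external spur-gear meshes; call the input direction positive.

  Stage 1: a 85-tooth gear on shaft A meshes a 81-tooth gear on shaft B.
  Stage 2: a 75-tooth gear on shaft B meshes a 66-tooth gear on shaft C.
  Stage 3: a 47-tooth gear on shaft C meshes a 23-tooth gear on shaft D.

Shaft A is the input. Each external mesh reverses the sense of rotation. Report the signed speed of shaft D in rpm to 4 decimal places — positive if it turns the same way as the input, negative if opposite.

Stage 1 [85T→81T]: ω = 2366.0000×85/81 = 2482.8395 rpm, dir flips to −; running = −2482.8395
Stage 2 [75T→66T]: ω = 2482.8395×75/66 = 2821.4085 rpm, dir flips to +; running = +2821.4085
Stage 3 [47T→23T]: ω = 2821.4085×47/23 = 5765.4870 rpm, dir flips to −; running = −5765.4870

-5765.4870 rpm (opposite to input, |ω| = 5765.4870 rpm)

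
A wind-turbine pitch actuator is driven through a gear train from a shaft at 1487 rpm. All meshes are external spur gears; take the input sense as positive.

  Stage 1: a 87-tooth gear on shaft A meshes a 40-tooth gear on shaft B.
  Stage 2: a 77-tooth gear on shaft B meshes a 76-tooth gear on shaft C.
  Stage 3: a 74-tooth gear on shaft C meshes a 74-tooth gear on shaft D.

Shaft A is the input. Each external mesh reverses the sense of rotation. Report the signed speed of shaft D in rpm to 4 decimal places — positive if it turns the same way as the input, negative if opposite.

-3276.7806 rpm (opposite to input, |ω| = 3276.7806 rpm)

Stage 1 [87T→40T]: ω = 1487.0000×87/40 = 3234.2250 rpm, dir flips to −; running = −3234.2250
Stage 2 [77T→76T]: ω = 3234.2250×77/76 = 3276.7806 rpm, dir flips to +; running = +3276.7806
Stage 3 [74T→74T]: ω = 3276.7806×74/74 = 3276.7806 rpm, dir flips to −; running = −3276.7806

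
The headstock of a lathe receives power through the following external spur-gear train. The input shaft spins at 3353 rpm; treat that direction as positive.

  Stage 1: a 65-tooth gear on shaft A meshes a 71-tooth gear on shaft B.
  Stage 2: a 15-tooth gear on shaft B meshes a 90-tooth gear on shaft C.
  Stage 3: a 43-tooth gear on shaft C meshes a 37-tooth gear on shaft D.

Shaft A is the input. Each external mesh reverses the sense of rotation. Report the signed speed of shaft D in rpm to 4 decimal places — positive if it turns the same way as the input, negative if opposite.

-594.5714 rpm (opposite to input, |ω| = 594.5714 rpm)

Stage 1 [65T→71T]: ω = 3353.0000×65/71 = 3069.6479 rpm, dir flips to −; running = −3069.6479
Stage 2 [15T→90T]: ω = 3069.6479×15/90 = 511.6080 rpm, dir flips to +; running = +511.6080
Stage 3 [43T→37T]: ω = 511.6080×43/37 = 594.5714 rpm, dir flips to −; running = −594.5714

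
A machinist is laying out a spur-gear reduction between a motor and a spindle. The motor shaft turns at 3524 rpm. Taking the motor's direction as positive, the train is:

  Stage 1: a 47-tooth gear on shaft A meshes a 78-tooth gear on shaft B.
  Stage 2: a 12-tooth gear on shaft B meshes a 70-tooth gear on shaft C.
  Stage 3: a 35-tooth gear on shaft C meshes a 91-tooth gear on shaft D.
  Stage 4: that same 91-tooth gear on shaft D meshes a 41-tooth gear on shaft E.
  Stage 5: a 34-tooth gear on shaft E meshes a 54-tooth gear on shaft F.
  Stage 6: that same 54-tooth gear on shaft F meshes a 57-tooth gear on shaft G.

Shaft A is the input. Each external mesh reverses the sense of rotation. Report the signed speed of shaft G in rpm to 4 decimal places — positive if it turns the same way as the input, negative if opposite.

Stage 1 [47T→78T]: ω = 3524.0000×47/78 = 2123.4359 rpm, dir flips to −; running = −2123.4359
Stage 2 [12T→70T]: ω = 2123.4359×12/70 = 364.0176 rpm, dir flips to +; running = +364.0176
Stage 3 [35T→91T]: ω = 364.0176×35/91 = 140.0068 rpm, dir flips to −; running = −140.0068
Stage 4 [91T→41T]: ω = 140.0068×91/41 = 310.7467 rpm, dir flips to +; running = +310.7467
Stage 5 [34T→54T]: ω = 310.7467×34/54 = 195.6553 rpm, dir flips to −; running = −195.6553
Stage 6 [54T→57T]: ω = 195.6553×54/57 = 185.3577 rpm, dir flips to +; running = +185.3577

+185.3577 rpm (same as input, |ω| = 185.3577 rpm)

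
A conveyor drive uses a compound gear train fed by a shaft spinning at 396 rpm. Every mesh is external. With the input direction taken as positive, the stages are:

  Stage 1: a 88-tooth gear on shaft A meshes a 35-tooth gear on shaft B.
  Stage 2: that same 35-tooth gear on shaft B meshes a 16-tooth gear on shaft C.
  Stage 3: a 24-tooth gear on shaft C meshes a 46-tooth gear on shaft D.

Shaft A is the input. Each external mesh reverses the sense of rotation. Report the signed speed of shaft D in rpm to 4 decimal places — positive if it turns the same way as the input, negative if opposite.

-1136.3478 rpm (opposite to input, |ω| = 1136.3478 rpm)

Stage 1 [88T→35T]: ω = 396.0000×88/35 = 995.6571 rpm, dir flips to −; running = −995.6571
Stage 2 [35T→16T]: ω = 995.6571×35/16 = 2178.0000 rpm, dir flips to +; running = +2178.0000
Stage 3 [24T→46T]: ω = 2178.0000×24/46 = 1136.3478 rpm, dir flips to −; running = −1136.3478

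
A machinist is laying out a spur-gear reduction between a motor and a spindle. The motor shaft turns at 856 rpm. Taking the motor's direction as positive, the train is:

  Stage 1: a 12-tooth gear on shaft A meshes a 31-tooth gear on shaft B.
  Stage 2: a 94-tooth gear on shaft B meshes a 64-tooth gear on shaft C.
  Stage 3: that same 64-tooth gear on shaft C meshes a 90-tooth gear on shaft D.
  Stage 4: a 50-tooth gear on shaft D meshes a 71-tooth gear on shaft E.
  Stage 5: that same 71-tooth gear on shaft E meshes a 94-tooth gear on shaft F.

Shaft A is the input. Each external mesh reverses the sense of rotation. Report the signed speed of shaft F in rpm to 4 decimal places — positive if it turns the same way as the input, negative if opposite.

Stage 1 [12T→31T]: ω = 856.0000×12/31 = 331.3548 rpm, dir flips to −; running = −331.3548
Stage 2 [94T→64T]: ω = 331.3548×94/64 = 486.6774 rpm, dir flips to +; running = +486.6774
Stage 3 [64T→90T]: ω = 486.6774×64/90 = 346.0817 rpm, dir flips to −; running = −346.0817
Stage 4 [50T→71T]: ω = 346.0817×50/71 = 243.7195 rpm, dir flips to +; running = +243.7195
Stage 5 [71T→94T]: ω = 243.7195×71/94 = 184.0860 rpm, dir flips to −; running = −184.0860

-184.0860 rpm (opposite to input, |ω| = 184.0860 rpm)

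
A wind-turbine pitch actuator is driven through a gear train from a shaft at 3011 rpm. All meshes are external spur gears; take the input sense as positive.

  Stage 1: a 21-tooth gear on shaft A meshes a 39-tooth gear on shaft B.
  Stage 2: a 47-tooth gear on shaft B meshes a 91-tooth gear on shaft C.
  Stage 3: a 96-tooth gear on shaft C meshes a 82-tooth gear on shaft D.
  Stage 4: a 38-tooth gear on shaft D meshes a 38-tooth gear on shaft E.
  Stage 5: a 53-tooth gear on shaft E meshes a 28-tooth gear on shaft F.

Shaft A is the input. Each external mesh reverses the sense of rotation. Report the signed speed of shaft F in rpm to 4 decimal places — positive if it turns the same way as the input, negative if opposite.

-1855.6545 rpm (opposite to input, |ω| = 1855.6545 rpm)

Stage 1 [21T→39T]: ω = 3011.0000×21/39 = 1621.3077 rpm, dir flips to −; running = −1621.3077
Stage 2 [47T→91T]: ω = 1621.3077×47/91 = 837.3787 rpm, dir flips to +; running = +837.3787
Stage 3 [96T→82T]: ω = 837.3787×96/82 = 980.3458 rpm, dir flips to −; running = −980.3458
Stage 4 [38T→38T]: ω = 980.3458×38/38 = 980.3458 rpm, dir flips to +; running = +980.3458
Stage 5 [53T→28T]: ω = 980.3458×53/28 = 1855.6545 rpm, dir flips to −; running = −1855.6545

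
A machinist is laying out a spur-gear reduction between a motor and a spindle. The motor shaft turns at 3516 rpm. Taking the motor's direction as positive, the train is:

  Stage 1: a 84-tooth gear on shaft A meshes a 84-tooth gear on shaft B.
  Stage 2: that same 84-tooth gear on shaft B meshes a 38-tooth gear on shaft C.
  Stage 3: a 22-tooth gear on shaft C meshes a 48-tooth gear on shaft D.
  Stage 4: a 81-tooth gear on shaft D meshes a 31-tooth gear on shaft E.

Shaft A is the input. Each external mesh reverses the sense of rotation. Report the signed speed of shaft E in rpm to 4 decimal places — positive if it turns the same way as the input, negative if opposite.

Stage 1 [84T→84T]: ω = 3516.0000×84/84 = 3516.0000 rpm, dir flips to −; running = −3516.0000
Stage 2 [84T→38T]: ω = 3516.0000×84/38 = 7772.2105 rpm, dir flips to +; running = +7772.2105
Stage 3 [22T→48T]: ω = 7772.2105×22/48 = 3562.2632 rpm, dir flips to −; running = −3562.2632
Stage 4 [81T→31T]: ω = 3562.2632×81/31 = 9307.8489 rpm, dir flips to +; running = +9307.8489

+9307.8489 rpm (same as input, |ω| = 9307.8489 rpm)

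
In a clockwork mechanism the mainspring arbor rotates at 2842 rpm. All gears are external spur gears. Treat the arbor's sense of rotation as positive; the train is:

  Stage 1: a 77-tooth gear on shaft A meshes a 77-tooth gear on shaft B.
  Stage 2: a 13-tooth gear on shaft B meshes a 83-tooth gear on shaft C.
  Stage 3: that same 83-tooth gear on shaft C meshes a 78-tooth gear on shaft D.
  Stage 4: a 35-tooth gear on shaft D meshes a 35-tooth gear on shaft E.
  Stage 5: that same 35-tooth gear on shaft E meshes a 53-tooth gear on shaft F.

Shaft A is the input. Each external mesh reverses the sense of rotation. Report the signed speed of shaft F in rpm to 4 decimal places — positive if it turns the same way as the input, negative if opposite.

Stage 1 [77T→77T]: ω = 2842.0000×77/77 = 2842.0000 rpm, dir flips to −; running = −2842.0000
Stage 2 [13T→83T]: ω = 2842.0000×13/83 = 445.1325 rpm, dir flips to +; running = +445.1325
Stage 3 [83T→78T]: ω = 445.1325×83/78 = 473.6667 rpm, dir flips to −; running = −473.6667
Stage 4 [35T→35T]: ω = 473.6667×35/35 = 473.6667 rpm, dir flips to +; running = +473.6667
Stage 5 [35T→53T]: ω = 473.6667×35/53 = 312.7987 rpm, dir flips to −; running = −312.7987

-312.7987 rpm (opposite to input, |ω| = 312.7987 rpm)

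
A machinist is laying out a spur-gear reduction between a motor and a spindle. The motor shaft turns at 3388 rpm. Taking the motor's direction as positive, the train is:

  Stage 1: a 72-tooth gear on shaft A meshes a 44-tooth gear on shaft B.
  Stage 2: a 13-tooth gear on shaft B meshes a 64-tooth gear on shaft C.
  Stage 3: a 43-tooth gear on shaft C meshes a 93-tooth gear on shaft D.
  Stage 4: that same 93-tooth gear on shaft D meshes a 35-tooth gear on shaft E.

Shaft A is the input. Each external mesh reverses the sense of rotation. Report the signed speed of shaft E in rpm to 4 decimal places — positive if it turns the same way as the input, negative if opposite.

Stage 1 [72T→44T]: ω = 3388.0000×72/44 = 5544.0000 rpm, dir flips to −; running = −5544.0000
Stage 2 [13T→64T]: ω = 5544.0000×13/64 = 1126.1250 rpm, dir flips to +; running = +1126.1250
Stage 3 [43T→93T]: ω = 1126.1250×43/93 = 520.6815 rpm, dir flips to −; running = −520.6815
Stage 4 [93T→35T]: ω = 520.6815×93/35 = 1383.5250 rpm, dir flips to +; running = +1383.5250

+1383.5250 rpm (same as input, |ω| = 1383.5250 rpm)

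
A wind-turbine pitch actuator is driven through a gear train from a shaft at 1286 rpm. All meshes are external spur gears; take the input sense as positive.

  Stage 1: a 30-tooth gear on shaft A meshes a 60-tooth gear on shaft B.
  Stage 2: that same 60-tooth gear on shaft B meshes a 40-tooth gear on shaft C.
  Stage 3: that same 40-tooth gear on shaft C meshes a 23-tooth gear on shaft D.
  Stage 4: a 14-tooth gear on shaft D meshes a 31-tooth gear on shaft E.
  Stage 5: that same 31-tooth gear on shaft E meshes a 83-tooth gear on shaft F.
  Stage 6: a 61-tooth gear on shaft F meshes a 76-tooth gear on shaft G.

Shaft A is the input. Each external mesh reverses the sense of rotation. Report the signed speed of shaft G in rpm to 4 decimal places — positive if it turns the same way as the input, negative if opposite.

Stage 1 [30T→60T]: ω = 1286.0000×30/60 = 643.0000 rpm, dir flips to −; running = −643.0000
Stage 2 [60T→40T]: ω = 643.0000×60/40 = 964.5000 rpm, dir flips to +; running = +964.5000
Stage 3 [40T→23T]: ω = 964.5000×40/23 = 1677.3913 rpm, dir flips to −; running = −1677.3913
Stage 4 [14T→31T]: ω = 1677.3913×14/31 = 757.5316 rpm, dir flips to +; running = +757.5316
Stage 5 [31T→83T]: ω = 757.5316×31/83 = 282.9335 rpm, dir flips to −; running = −282.9335
Stage 6 [61T→76T]: ω = 282.9335×61/76 = 227.0913 rpm, dir flips to +; running = +227.0913

+227.0913 rpm (same as input, |ω| = 227.0913 rpm)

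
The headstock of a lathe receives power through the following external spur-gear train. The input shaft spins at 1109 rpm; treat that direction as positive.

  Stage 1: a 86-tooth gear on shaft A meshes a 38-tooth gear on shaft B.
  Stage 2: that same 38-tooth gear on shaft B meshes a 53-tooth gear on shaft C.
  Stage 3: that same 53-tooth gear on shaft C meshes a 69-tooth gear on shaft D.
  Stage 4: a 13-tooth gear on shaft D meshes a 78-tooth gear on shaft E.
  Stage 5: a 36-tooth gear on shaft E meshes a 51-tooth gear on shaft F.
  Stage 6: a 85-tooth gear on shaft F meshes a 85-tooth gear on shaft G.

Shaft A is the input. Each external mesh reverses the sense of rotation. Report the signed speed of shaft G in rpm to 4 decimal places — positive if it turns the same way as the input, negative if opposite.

+162.6155 rpm (same as input, |ω| = 162.6155 rpm)

Stage 1 [86T→38T]: ω = 1109.0000×86/38 = 2509.8421 rpm, dir flips to −; running = −2509.8421
Stage 2 [38T→53T]: ω = 2509.8421×38/53 = 1799.5094 rpm, dir flips to +; running = +1799.5094
Stage 3 [53T→69T]: ω = 1799.5094×53/69 = 1382.2319 rpm, dir flips to −; running = −1382.2319
Stage 4 [13T→78T]: ω = 1382.2319×13/78 = 230.3720 rpm, dir flips to +; running = +230.3720
Stage 5 [36T→51T]: ω = 230.3720×36/51 = 162.6155 rpm, dir flips to −; running = −162.6155
Stage 6 [85T→85T]: ω = 162.6155×85/85 = 162.6155 rpm, dir flips to +; running = +162.6155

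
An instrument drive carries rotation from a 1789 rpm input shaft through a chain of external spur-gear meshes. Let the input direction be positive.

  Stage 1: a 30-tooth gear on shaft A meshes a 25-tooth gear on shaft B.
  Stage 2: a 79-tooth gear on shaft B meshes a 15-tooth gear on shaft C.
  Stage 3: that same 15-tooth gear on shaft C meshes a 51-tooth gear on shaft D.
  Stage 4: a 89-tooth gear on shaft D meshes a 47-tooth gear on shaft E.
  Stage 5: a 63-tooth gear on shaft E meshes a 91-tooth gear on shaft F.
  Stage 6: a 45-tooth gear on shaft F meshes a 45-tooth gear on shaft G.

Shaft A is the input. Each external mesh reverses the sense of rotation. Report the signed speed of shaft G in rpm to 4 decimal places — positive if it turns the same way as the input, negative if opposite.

+4359.5314 rpm (same as input, |ω| = 4359.5314 rpm)

Stage 1 [30T→25T]: ω = 1789.0000×30/25 = 2146.8000 rpm, dir flips to −; running = −2146.8000
Stage 2 [79T→15T]: ω = 2146.8000×79/15 = 11306.4800 rpm, dir flips to +; running = +11306.4800
Stage 3 [15T→51T]: ω = 11306.4800×15/51 = 3325.4353 rpm, dir flips to −; running = −3325.4353
Stage 4 [89T→47T]: ω = 3325.4353×89/47 = 6297.1009 rpm, dir flips to +; running = +6297.1009
Stage 5 [63T→91T]: ω = 6297.1009×63/91 = 4359.5314 rpm, dir flips to −; running = −4359.5314
Stage 6 [45T→45T]: ω = 4359.5314×45/45 = 4359.5314 rpm, dir flips to +; running = +4359.5314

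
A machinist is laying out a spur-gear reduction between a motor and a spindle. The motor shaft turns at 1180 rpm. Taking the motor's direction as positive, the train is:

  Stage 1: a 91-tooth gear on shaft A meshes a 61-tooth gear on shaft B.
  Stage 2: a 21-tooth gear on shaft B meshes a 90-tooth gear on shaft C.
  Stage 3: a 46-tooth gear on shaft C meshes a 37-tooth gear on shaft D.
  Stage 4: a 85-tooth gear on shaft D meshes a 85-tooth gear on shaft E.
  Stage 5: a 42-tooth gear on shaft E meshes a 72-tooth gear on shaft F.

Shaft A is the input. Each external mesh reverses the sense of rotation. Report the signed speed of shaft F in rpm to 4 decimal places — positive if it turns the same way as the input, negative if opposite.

-297.8813 rpm (opposite to input, |ω| = 297.8813 rpm)

Stage 1 [91T→61T]: ω = 1180.0000×91/61 = 1760.3279 rpm, dir flips to −; running = −1760.3279
Stage 2 [21T→90T]: ω = 1760.3279×21/90 = 410.7432 rpm, dir flips to +; running = +410.7432
Stage 3 [46T→37T]: ω = 410.7432×46/37 = 510.6537 rpm, dir flips to −; running = −510.6537
Stage 4 [85T→85T]: ω = 510.6537×85/85 = 510.6537 rpm, dir flips to +; running = +510.6537
Stage 5 [42T→72T]: ω = 510.6537×42/72 = 297.8813 rpm, dir flips to −; running = −297.8813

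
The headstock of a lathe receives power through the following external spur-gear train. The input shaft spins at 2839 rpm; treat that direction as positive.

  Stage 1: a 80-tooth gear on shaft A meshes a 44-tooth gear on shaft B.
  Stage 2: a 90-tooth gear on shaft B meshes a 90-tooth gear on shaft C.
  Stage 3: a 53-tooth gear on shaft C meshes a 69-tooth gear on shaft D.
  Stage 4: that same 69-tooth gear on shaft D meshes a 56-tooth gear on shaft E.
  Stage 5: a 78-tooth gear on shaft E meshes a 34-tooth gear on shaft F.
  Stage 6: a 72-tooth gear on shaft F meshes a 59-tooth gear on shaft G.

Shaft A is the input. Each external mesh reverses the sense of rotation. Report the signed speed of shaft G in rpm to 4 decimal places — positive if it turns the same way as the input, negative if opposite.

+13676.8699 rpm (same as input, |ω| = 13676.8699 rpm)

Stage 1 [80T→44T]: ω = 2839.0000×80/44 = 5161.8182 rpm, dir flips to −; running = −5161.8182
Stage 2 [90T→90T]: ω = 5161.8182×90/90 = 5161.8182 rpm, dir flips to +; running = +5161.8182
Stage 3 [53T→69T]: ω = 5161.8182×53/69 = 3964.8748 rpm, dir flips to −; running = −3964.8748
Stage 4 [69T→56T]: ω = 3964.8748×69/56 = 4885.2922 rpm, dir flips to +; running = +4885.2922
Stage 5 [78T→34T]: ω = 4885.2922×78/34 = 11207.4351 rpm, dir flips to −; running = −11207.4351
Stage 6 [72T→59T]: ω = 11207.4351×72/59 = 13676.8699 rpm, dir flips to +; running = +13676.8699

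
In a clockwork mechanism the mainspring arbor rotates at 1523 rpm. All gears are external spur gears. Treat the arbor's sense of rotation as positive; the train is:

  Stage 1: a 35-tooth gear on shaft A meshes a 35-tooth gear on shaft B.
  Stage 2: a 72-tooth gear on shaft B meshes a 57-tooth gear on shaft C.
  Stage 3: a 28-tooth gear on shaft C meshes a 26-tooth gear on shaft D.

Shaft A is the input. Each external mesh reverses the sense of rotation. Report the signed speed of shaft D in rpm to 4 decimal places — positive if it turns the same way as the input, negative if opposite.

Stage 1 [35T→35T]: ω = 1523.0000×35/35 = 1523.0000 rpm, dir flips to −; running = −1523.0000
Stage 2 [72T→57T]: ω = 1523.0000×72/57 = 1923.7895 rpm, dir flips to +; running = +1923.7895
Stage 3 [28T→26T]: ω = 1923.7895×28/26 = 2071.7733 rpm, dir flips to −; running = −2071.7733

-2071.7733 rpm (opposite to input, |ω| = 2071.7733 rpm)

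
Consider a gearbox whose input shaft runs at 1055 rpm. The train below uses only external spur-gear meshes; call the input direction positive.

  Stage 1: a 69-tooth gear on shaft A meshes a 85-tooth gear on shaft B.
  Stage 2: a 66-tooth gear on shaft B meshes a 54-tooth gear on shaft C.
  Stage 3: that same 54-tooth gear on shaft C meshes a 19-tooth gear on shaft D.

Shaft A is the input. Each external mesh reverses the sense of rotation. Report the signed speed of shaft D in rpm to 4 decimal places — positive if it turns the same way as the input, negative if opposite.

-2974.9040 rpm (opposite to input, |ω| = 2974.9040 rpm)

Stage 1 [69T→85T]: ω = 1055.0000×69/85 = 856.4118 rpm, dir flips to −; running = −856.4118
Stage 2 [66T→54T]: ω = 856.4118×66/54 = 1046.7255 rpm, dir flips to +; running = +1046.7255
Stage 3 [54T→19T]: ω = 1046.7255×54/19 = 2974.9040 rpm, dir flips to −; running = −2974.9040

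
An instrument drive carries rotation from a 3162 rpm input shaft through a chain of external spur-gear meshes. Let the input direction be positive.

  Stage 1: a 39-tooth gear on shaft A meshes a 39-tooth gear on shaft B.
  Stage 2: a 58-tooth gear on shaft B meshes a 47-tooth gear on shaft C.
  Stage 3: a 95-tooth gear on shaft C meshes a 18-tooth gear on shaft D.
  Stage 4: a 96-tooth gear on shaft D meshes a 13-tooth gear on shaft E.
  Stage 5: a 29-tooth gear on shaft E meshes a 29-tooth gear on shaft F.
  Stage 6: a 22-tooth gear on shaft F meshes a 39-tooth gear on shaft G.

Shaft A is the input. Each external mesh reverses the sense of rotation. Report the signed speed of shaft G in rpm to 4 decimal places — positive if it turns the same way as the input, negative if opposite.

Stage 1 [39T→39T]: ω = 3162.0000×39/39 = 3162.0000 rpm, dir flips to −; running = −3162.0000
Stage 2 [58T→47T]: ω = 3162.0000×58/47 = 3902.0426 rpm, dir flips to +; running = +3902.0426
Stage 3 [95T→18T]: ω = 3902.0426×95/18 = 20594.1135 rpm, dir flips to −; running = −20594.1135
Stage 4 [96T→13T]: ω = 20594.1135×96/13 = 152079.6072 rpm, dir flips to +; running = +152079.6072
Stage 5 [29T→29T]: ω = 152079.6072×29/29 = 152079.6072 rpm, dir flips to −; running = −152079.6072
Stage 6 [22T→39T]: ω = 152079.6072×22/39 = 85788.4964 rpm, dir flips to +; running = +85788.4964

+85788.4964 rpm (same as input, |ω| = 85788.4964 rpm)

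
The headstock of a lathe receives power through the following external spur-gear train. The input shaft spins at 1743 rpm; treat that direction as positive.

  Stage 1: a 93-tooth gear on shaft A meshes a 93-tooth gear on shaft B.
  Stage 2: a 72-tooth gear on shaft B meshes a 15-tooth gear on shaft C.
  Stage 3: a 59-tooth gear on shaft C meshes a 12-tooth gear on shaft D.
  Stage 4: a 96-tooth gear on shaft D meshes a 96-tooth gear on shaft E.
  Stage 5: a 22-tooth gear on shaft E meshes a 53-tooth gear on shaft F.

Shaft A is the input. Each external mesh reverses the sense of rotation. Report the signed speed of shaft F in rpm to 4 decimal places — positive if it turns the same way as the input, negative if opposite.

-17074.8226 rpm (opposite to input, |ω| = 17074.8226 rpm)

Stage 1 [93T→93T]: ω = 1743.0000×93/93 = 1743.0000 rpm, dir flips to −; running = −1743.0000
Stage 2 [72T→15T]: ω = 1743.0000×72/15 = 8366.4000 rpm, dir flips to +; running = +8366.4000
Stage 3 [59T→12T]: ω = 8366.4000×59/12 = 41134.8000 rpm, dir flips to −; running = −41134.8000
Stage 4 [96T→96T]: ω = 41134.8000×96/96 = 41134.8000 rpm, dir flips to +; running = +41134.8000
Stage 5 [22T→53T]: ω = 41134.8000×22/53 = 17074.8226 rpm, dir flips to −; running = −17074.8226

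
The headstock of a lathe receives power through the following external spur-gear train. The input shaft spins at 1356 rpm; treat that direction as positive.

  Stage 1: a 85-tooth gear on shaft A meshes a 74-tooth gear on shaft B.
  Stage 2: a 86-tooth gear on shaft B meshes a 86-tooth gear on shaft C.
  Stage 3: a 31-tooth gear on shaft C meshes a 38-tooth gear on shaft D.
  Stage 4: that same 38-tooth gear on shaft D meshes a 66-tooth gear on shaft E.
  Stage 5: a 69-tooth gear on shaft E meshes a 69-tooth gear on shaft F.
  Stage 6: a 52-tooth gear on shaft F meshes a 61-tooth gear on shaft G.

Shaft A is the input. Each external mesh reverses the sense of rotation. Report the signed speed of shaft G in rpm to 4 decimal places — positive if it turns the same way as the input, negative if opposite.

+623.6460 rpm (same as input, |ω| = 623.6460 rpm)

Stage 1 [85T→74T]: ω = 1356.0000×85/74 = 1557.5676 rpm, dir flips to −; running = −1557.5676
Stage 2 [86T→86T]: ω = 1557.5676×86/86 = 1557.5676 rpm, dir flips to +; running = +1557.5676
Stage 3 [31T→38T]: ω = 1557.5676×31/38 = 1270.6472 rpm, dir flips to −; running = −1270.6472
Stage 4 [38T→66T]: ω = 1270.6472×38/66 = 731.5848 rpm, dir flips to +; running = +731.5848
Stage 5 [69T→69T]: ω = 731.5848×69/69 = 731.5848 rpm, dir flips to −; running = −731.5848
Stage 6 [52T→61T]: ω = 731.5848×52/61 = 623.6460 rpm, dir flips to +; running = +623.6460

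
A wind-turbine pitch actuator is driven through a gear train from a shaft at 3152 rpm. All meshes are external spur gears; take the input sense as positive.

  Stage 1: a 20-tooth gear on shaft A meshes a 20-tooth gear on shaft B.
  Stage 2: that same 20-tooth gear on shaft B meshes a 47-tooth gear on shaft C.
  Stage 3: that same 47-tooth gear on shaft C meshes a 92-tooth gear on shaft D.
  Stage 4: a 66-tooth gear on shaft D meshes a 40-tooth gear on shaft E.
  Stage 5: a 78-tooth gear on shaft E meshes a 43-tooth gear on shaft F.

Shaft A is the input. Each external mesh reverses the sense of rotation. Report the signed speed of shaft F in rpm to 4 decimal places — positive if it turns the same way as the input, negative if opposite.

-2050.8716 rpm (opposite to input, |ω| = 2050.8716 rpm)

Stage 1 [20T→20T]: ω = 3152.0000×20/20 = 3152.0000 rpm, dir flips to −; running = −3152.0000
Stage 2 [20T→47T]: ω = 3152.0000×20/47 = 1341.2766 rpm, dir flips to +; running = +1341.2766
Stage 3 [47T→92T]: ω = 1341.2766×47/92 = 685.2174 rpm, dir flips to −; running = −685.2174
Stage 4 [66T→40T]: ω = 685.2174×66/40 = 1130.6087 rpm, dir flips to +; running = +1130.6087
Stage 5 [78T→43T]: ω = 1130.6087×78/43 = 2050.8716 rpm, dir flips to −; running = −2050.8716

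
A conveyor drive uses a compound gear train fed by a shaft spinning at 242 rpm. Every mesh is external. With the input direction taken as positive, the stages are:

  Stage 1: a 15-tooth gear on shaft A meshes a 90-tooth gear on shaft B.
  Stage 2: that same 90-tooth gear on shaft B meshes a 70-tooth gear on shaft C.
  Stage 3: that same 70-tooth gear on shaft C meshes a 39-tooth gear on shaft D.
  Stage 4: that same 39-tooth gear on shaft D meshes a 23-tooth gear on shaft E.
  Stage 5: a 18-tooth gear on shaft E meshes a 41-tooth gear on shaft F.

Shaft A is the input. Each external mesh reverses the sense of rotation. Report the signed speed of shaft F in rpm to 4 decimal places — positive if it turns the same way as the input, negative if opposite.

-69.2895 rpm (opposite to input, |ω| = 69.2895 rpm)

Stage 1 [15T→90T]: ω = 242.0000×15/90 = 40.3333 rpm, dir flips to −; running = −40.3333
Stage 2 [90T→70T]: ω = 40.3333×90/70 = 51.8571 rpm, dir flips to +; running = +51.8571
Stage 3 [70T→39T]: ω = 51.8571×70/39 = 93.0769 rpm, dir flips to −; running = −93.0769
Stage 4 [39T→23T]: ω = 93.0769×39/23 = 157.8261 rpm, dir flips to +; running = +157.8261
Stage 5 [18T→41T]: ω = 157.8261×18/41 = 69.2895 rpm, dir flips to −; running = −69.2895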